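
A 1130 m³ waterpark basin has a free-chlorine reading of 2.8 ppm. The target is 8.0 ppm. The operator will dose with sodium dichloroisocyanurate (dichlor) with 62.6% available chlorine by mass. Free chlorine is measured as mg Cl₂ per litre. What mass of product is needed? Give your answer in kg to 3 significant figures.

9.39 kg

Volume: 1130 m³ = 1,130,000 L.
Chlorine deficit: 8.0 − 2.8 = 5.2 ppm = 5.2 mg/L as Cl₂.
Cl₂ equivalent needed: 5.2 mg/L × 1,130,000 L = 5,876,000 mg = 5876 g.
Product at 62.6% available chlorine: 5876 / 0.626 = 9387 g.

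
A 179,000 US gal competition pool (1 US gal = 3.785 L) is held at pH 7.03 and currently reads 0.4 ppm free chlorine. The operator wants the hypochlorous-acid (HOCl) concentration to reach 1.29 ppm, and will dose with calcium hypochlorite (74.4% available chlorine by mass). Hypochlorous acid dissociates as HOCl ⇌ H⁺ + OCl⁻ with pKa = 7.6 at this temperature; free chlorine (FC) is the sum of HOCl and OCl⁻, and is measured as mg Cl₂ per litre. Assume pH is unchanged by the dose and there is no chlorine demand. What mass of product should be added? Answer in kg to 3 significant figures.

1.13 kg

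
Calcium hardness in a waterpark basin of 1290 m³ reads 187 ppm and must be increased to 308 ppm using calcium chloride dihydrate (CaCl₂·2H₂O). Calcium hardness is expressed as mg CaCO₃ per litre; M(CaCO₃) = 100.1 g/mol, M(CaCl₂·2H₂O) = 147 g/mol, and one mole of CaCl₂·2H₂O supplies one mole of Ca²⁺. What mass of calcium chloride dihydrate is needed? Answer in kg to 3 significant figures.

Volume: 1290 m³ = 1,290,000 L.
Hardness to add: (308 − 187) = 121 mg/L as CaCO₃ × 1,290,000 L = 156,100 g as CaCO₃.
Moles of Ca²⁺ (1 mol Ca²⁺ ≡ 1 mol CaCO₃): 156,100 / 100.1 g/mol = 1559 mol.
Mass of CaCl₂·2H₂O: 1559 × 147 = 229,200 g.

229 kg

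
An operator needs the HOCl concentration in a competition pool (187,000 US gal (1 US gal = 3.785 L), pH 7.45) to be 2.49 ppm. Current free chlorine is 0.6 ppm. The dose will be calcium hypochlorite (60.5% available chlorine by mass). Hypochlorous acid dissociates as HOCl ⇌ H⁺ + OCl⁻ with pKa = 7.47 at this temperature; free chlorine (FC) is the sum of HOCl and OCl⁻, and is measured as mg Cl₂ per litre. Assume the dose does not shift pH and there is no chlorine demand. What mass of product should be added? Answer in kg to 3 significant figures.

Volume: 187,000 US gal × 3.785 L/gal = 707,795 L.
[OCl⁻]/[HOCl] = 10^(pH − pKa) = 10^(7.45 − 7.47) = 0.955; fraction as HOCl = 1/(1 + 0.955) = 0.5115.
Free chlorine required for 2.49 ppm HOCl: 2.49 / 0.5115 = 4.868 ppm.
FC to add: 4.868 − 0.6 = 4.268 mg/L as Cl₂.
Cl₂ equivalent: 4.268 mg/L × 707,795 L = 3021 g.
Product at 60.5% available Cl: 3021 / 0.605 = 4993 g.

4.99 kg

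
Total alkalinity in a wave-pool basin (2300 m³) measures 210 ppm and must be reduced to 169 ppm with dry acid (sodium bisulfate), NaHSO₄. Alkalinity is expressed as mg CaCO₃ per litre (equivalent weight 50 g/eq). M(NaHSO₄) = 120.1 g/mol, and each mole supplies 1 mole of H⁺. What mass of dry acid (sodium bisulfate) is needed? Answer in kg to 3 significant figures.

Volume: 2300 m³ = 2,300,000 L.
Alkalinity to neutralize: (210 − 169) = 41 mg/L as CaCO₃ × 2,300,000 L = 94,300 g as CaCO₃.
Equivalents of H⁺ required: 94,300 ÷ 50 g/eq = 1886 eq = 1886 mol NaHSO₄.
Mass of NaHSO₄: 1886 × 120.1 = 226,500 g.

227 kg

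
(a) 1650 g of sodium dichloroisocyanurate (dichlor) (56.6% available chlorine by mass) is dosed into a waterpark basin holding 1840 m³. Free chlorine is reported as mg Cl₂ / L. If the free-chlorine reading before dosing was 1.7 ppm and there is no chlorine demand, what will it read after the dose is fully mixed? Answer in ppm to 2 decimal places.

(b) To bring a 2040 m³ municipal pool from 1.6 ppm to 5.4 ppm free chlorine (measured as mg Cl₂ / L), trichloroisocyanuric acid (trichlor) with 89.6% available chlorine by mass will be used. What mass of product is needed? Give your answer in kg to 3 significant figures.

(a) Volume: 1840 m³ = 1,840,000 L.
(a) Available chlorine delivered: 1650 g × 0.566 = 933.9 g as Cl₂.
(a) Concentration rise: 933.9 g / 1,840,000 L = 0.5076 mg/L = 0.51 ppm.
(a) Final FC: 1.7 + 0.51 = 2.21 ppm.

(b) Volume: 2040 m³ = 2,040,000 L.
(b) Chlorine deficit: 5.4 − 1.6 = 3.8 ppm = 3.8 mg/L as Cl₂.
(b) Cl₂ equivalent needed: 3.8 mg/L × 2,040,000 L = 7,752,000 mg = 7752 g.
(b) Product at 89.6% available chlorine: 7752 / 0.896 = 8652 g.

(a) 2.21 ppm; (b) 8.65 kg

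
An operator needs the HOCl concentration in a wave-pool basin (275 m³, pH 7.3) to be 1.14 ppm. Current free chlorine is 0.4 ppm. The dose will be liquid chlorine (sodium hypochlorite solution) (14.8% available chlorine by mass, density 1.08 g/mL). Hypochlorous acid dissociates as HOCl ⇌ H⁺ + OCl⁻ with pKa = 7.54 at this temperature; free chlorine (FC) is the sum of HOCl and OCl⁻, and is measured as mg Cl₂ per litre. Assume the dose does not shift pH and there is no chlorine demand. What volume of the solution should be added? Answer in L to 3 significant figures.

Volume: 275 m³ = 275,000 L.
[OCl⁻]/[HOCl] = 10^(pH − pKa) = 10^(7.3 − 7.54) = 0.5754; fraction as HOCl = 1/(1 + 0.5754) = 0.6347.
Free chlorine required for 1.14 ppm HOCl: 1.14 / 0.6347 = 1.796 ppm.
FC to add: 1.796 − 0.4 = 1.396 mg/L as Cl₂.
Cl₂ equivalent: 1.396 mg/L × 275,000 L = 383.9 g.
Product at 14.8% available Cl: 383.9 / 0.148 = 2594 g.
Volume: 2594 g ÷ 1.08 g/mL = 2402 mL.

2.40 L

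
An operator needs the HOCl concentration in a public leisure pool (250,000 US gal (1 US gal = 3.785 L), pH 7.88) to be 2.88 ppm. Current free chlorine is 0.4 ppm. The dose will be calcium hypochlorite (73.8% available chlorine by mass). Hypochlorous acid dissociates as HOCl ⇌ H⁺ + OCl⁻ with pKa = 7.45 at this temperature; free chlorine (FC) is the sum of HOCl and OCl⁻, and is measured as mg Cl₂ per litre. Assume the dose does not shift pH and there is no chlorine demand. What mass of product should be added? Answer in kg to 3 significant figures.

13.1 kg

Volume: 250,000 US gal × 3.785 L/gal = 946,250 L.
[OCl⁻]/[HOCl] = 10^(pH − pKa) = 10^(7.88 − 7.45) = 2.692; fraction as HOCl = 1/(1 + 2.692) = 0.2709.
Free chlorine required for 2.88 ppm HOCl: 2.88 / 0.2709 = 10.63 ppm.
FC to add: 10.63 − 0.4 = 10.23 mg/L as Cl₂.
Cl₂ equivalent: 10.23 mg/L × 946,250 L = 9682 g.
Product at 73.8% available Cl: 9682 / 0.738 = 13,120 g.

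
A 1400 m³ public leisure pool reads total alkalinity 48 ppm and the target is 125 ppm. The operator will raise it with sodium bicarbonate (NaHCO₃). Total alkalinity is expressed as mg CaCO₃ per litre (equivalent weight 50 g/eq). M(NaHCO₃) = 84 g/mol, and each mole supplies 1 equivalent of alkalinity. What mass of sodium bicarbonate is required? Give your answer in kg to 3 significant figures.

181 kg

Volume: 1400 m³ = 1,400,000 L.
Alkalinity to add: (125 − 48) = 77 mg/L as CaCO₃ × 1,400,000 L = 107,800 g as CaCO₃.
Equivalents: 107,800 g ÷ 50 g/eq = 2156 eq.
NaHCO₃ supplies 1 eq per mole → 2156 mol.
Mass: 2156 mol × 84 g/mol = 181,100 g.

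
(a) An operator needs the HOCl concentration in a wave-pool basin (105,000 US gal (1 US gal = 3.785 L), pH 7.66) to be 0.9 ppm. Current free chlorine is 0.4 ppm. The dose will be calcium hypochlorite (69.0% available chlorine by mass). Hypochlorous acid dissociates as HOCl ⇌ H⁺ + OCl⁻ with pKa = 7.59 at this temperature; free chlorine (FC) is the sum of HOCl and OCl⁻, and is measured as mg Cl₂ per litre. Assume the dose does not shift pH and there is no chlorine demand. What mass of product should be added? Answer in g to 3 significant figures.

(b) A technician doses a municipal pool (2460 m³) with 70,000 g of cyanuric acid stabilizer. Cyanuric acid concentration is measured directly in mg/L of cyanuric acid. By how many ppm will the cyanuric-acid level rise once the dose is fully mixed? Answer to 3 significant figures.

(a) 897 g; (b) 28.5 ppm

(a) Volume: 105,000 US gal × 3.785 L/gal = 397,425 L.
(a) [OCl⁻]/[HOCl] = 10^(pH − pKa) = 10^(7.66 − 7.59) = 1.175; fraction as HOCl = 1/(1 + 1.175) = 0.4598.
(a) Free chlorine required for 0.9 ppm HOCl: 0.9 / 0.4598 = 1.957 ppm.
(a) FC to add: 1.957 − 0.4 = 1.557 mg/L as Cl₂.
(a) Cl₂ equivalent: 1.557 mg/L × 397,425 L = 619 g.
(a) Product at 69.0% available Cl: 619 / 0.69 = 897 g.

(b) Volume: 2460 m³ = 2,460,000 L.
(b) Rise: 70,000 g / 2,460,000 L × 1000 = 28.46 mg/L.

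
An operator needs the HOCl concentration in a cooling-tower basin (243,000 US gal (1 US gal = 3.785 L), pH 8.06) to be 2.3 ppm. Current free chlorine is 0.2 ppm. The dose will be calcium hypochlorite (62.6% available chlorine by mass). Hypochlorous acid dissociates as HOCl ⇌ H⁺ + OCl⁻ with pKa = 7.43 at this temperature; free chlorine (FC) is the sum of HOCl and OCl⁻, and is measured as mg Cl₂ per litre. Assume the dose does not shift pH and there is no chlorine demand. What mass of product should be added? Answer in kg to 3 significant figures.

Volume: 243,000 US gal × 3.785 L/gal = 919,755 L.
[OCl⁻]/[HOCl] = 10^(pH − pKa) = 10^(8.06 − 7.43) = 4.266; fraction as HOCl = 1/(1 + 4.266) = 0.1899.
Free chlorine required for 2.3 ppm HOCl: 2.3 / 0.1899 = 12.11 ppm.
FC to add: 12.11 − 0.2 = 11.91 mg/L as Cl₂.
Cl₂ equivalent: 11.91 mg/L × 919,755 L = 10,960 g.
Product at 62.6% available Cl: 10,960 / 0.626 = 17,500 g.

17.5 kg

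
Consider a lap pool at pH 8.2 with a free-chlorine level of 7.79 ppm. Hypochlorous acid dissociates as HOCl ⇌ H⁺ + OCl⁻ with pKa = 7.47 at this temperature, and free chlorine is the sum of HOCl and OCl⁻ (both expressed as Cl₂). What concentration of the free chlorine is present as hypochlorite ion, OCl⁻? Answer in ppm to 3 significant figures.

6.57 ppm

[OCl⁻]/[HOCl] = 10^(pH − pKa) = 10^(8.2 − 7.47) = 10^0.73 = 5.37.
Fraction as HOCl = 1 / (1 + 5.37) = 0.157.
OCl⁻ = (1 − 0.157) × 7.79 ppm = 6.567 ppm.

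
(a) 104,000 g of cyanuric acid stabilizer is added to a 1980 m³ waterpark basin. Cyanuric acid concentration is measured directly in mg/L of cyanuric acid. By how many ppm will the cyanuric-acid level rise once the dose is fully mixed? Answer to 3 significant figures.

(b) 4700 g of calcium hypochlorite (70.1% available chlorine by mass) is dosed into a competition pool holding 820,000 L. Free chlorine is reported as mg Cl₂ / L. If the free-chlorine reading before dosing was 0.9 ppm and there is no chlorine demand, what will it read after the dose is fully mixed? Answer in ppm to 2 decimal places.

(a) 52.5 ppm; (b) 4.92 ppm

(a) Volume: 1980 m³ = 1,980,000 L.
(a) Rise: 104,000 g / 1,980,000 L × 1000 = 52.53 mg/L.

(b) Available chlorine delivered: 4700 g × 0.701 = 3295 g as Cl₂.
(b) Concentration rise: 3295 g / 820,000 L = 4.018 mg/L = 4.02 ppm.
(b) Final FC: 0.9 + 4.02 = 4.92 ppm.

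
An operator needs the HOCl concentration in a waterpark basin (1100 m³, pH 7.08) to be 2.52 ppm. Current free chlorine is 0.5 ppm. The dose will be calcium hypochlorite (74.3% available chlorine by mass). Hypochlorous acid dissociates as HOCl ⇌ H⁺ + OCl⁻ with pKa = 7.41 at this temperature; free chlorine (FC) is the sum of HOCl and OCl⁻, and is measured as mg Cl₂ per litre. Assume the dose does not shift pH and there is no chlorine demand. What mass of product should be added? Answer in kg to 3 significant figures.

Volume: 1100 m³ = 1,100,000 L.
[OCl⁻]/[HOCl] = 10^(pH − pKa) = 10^(7.08 − 7.41) = 0.4677; fraction as HOCl = 1/(1 + 0.4677) = 0.6813.
Free chlorine required for 2.52 ppm HOCl: 2.52 / 0.6813 = 3.699 ppm.
FC to add: 3.699 − 0.5 = 3.199 mg/L as Cl₂.
Cl₂ equivalent: 3.199 mg/L × 1,100,000 L = 3519 g.
Product at 74.3% available Cl: 3519 / 0.743 = 4736 g.

4.74 kg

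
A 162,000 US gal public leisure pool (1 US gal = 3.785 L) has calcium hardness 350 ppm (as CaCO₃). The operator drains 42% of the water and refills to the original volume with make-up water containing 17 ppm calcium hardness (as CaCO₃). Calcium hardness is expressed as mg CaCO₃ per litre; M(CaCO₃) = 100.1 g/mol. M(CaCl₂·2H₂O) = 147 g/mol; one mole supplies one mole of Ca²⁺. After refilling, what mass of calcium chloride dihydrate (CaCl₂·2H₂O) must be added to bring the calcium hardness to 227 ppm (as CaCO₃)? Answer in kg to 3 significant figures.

Volume: 162,000 US gal × 3.785 L/gal = 613,170 L.
After draining 42% and refilling: 350 × 0.58 + 17 × 0.42 = 210.14 ppm.
Deficit to target: 227 − 210.14 = 16.86 mg/L.
As CaCO₃: 16.86 mg/L × 613,170 L = 10,340 g; ÷ 100.1 = 103.3 mol Ca²⁺.
Mass: 103.3 × 147 = 15,180 g.

15.2 kg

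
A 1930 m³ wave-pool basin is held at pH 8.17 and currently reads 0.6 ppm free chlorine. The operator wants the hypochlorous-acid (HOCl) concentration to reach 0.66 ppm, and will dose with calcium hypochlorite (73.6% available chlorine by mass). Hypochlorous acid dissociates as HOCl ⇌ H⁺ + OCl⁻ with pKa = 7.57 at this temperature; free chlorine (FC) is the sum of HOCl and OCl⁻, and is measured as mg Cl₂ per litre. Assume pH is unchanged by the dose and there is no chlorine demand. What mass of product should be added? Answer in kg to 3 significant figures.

7.05 kg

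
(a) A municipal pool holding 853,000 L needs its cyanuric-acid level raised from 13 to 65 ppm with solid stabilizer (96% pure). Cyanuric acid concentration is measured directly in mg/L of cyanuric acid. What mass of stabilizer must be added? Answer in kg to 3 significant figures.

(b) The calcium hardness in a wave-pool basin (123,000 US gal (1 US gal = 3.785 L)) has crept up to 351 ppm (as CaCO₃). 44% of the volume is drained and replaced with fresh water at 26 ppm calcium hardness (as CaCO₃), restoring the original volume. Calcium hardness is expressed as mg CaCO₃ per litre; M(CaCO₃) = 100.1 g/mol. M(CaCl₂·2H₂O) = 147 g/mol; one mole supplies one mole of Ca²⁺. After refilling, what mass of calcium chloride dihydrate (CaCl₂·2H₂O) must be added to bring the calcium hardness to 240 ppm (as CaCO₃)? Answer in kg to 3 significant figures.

(a) CYA to add: (65 − 13) = 52 mg/L × 853,000 L = 44,360 g cyanuric acid.
(a) At 96% purity: 44,360 / 0.96 = 46,200 g product.

(b) Volume: 123,000 US gal × 3.785 L/gal = 465,555 L.
(b) After draining 44% and refilling: 351 × 0.56 + 26 × 0.44 = 208 ppm.
(b) Deficit to target: 240 − 208 = 32 mg/L.
(b) As CaCO₃: 32 mg/L × 465,555 L = 14,900 g; ÷ 100.1 = 148.8 mol Ca²⁺.
(b) Mass: 148.8 × 147 = 21,880 g.

(a) 46.2 kg; (b) 21.9 kg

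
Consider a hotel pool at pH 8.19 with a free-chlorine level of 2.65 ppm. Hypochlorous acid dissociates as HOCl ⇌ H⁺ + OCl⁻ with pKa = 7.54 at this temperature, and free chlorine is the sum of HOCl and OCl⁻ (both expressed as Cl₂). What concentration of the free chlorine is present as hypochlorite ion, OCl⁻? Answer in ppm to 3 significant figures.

[OCl⁻]/[HOCl] = 10^(pH − pKa) = 10^(8.19 − 7.54) = 10^0.65 = 4.467.
Fraction as HOCl = 1 / (1 + 4.467) = 0.1829.
OCl⁻ = (1 − 0.1829) × 2.65 ppm = 2.165 ppm.

2.17 ppm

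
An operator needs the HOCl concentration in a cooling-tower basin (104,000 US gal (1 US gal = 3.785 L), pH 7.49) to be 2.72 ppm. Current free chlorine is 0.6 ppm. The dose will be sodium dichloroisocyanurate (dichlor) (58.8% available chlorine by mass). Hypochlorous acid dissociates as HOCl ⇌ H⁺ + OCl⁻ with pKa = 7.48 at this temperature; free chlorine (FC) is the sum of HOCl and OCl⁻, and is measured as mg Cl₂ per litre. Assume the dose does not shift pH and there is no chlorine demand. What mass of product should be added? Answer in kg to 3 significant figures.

3.28 kg

Volume: 104,000 US gal × 3.785 L/gal = 393,640 L.
[OCl⁻]/[HOCl] = 10^(pH − pKa) = 10^(7.49 − 7.48) = 1.023; fraction as HOCl = 1/(1 + 1.023) = 0.4942.
Free chlorine required for 2.72 ppm HOCl: 2.72 / 0.4942 = 5.503 ppm.
FC to add: 5.503 − 0.6 = 4.903 mg/L as Cl₂.
Cl₂ equivalent: 4.903 mg/L × 393,640 L = 1930 g.
Product at 58.8% available Cl: 1930 / 0.588 = 3283 g.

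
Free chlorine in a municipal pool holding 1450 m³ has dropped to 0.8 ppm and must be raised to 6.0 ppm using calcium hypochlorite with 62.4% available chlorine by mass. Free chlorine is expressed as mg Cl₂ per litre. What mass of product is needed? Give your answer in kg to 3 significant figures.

Volume: 1450 m³ = 1,450,000 L.
Chlorine deficit: 6.0 − 0.8 = 5.2 ppm = 5.2 mg/L as Cl₂.
Cl₂ equivalent needed: 5.2 mg/L × 1,450,000 L = 7,540,000 mg = 7540 g.
Product at 62.4% available chlorine: 7540 / 0.624 = 12,080 g.

12.1 kg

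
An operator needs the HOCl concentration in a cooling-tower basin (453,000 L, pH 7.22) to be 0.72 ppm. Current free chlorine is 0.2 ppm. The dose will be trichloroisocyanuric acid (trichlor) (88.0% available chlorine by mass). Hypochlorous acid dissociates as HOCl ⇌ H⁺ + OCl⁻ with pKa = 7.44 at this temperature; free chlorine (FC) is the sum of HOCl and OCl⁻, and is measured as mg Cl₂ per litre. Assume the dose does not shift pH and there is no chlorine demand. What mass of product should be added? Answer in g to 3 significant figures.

491 g

[OCl⁻]/[HOCl] = 10^(pH − pKa) = 10^(7.22 − 7.44) = 0.6026; fraction as HOCl = 1/(1 + 0.6026) = 0.624.
Free chlorine required for 0.72 ppm HOCl: 0.72 / 0.624 = 1.154 ppm.
FC to add: 1.154 − 0.2 = 0.9538 mg/L as Cl₂.
Cl₂ equivalent: 0.9538 mg/L × 453,000 L = 432.1 g.
Product at 88.0% available Cl: 432.1 / 0.88 = 491 g.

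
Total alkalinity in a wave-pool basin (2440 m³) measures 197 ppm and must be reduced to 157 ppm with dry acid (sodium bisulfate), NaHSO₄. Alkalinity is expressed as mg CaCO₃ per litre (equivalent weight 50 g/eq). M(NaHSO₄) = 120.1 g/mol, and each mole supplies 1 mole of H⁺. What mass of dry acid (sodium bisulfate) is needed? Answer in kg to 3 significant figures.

234 kg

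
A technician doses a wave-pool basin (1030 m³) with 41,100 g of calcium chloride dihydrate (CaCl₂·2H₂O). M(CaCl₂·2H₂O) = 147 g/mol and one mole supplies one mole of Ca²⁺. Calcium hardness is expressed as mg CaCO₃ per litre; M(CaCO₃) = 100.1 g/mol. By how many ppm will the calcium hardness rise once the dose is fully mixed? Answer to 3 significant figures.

27.2 ppm

Volume: 1030 m³ = 1,030,000 L.
Moles of Ca²⁺: 41,100 g ÷ 147 g/mol = 279.6 mol.
As CaCO₃: 279.6 mol × 100.1 g/mol = 27,990 g.
Rise: 27,990 g / 1,030,000 L × 1000 = 27.17 mg/L.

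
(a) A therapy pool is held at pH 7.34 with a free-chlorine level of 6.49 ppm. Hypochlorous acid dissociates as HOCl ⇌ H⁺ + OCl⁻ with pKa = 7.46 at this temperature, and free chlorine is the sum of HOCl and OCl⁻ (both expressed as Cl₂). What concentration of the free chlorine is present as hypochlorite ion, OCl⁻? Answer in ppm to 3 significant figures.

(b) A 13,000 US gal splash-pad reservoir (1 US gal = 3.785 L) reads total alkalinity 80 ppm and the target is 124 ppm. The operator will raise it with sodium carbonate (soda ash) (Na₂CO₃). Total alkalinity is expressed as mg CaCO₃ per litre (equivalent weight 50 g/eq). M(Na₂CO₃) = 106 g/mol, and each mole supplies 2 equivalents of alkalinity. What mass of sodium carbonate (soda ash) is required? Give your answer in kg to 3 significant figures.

(a) 2.80 ppm; (b) 2.29 kg

(a) [OCl⁻]/[HOCl] = 10^(pH − pKa) = 10^(7.34 − 7.46) = 10^-0.12 = 0.7586.
(a) Fraction as HOCl = 1 / (1 + 0.7586) = 0.5686.
(a) OCl⁻ = (1 − 0.5686) × 6.49 ppm = 2.8 ppm.

(b) Volume: 13,000 US gal × 3.785 L/gal = 49,205 L.
(b) Alkalinity to add: (124 − 80) = 44 mg/L as CaCO₃ × 49,205 L = 2165 g as CaCO₃.
(b) Equivalents: 2165 g ÷ 50 g/eq = 43.3 eq.
(b) Each mole of Na₂CO₃ supplies 2 eq, so 43.3 / 2 = 21.65 mol.
(b) Mass: 21.65 mol × 106 g/mol = 2295 g.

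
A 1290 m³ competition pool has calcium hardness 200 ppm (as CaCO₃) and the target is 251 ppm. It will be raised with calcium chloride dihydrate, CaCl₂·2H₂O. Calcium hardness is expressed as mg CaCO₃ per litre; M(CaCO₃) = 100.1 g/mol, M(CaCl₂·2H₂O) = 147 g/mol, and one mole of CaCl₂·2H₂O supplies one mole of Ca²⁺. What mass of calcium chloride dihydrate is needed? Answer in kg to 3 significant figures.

96.6 kg

Volume: 1290 m³ = 1,290,000 L.
Hardness to add: (251 − 200) = 51 mg/L as CaCO₃ × 1,290,000 L = 65,790 g as CaCO₃.
Moles of Ca²⁺ (1 mol Ca²⁺ ≡ 1 mol CaCO₃): 65,790 / 100.1 g/mol = 657.2 mol.
Mass of CaCl₂·2H₂O: 657.2 × 147 = 96,610 g.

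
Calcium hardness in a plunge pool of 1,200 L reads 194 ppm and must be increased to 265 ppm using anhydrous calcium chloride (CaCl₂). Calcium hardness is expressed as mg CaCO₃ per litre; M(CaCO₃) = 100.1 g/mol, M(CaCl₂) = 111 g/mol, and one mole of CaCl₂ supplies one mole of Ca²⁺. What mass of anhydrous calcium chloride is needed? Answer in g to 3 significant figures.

Hardness to add: (265 − 194) = 71 mg/L as CaCO₃ × 1,200 L = 85.2 g as CaCO₃.
Moles of Ca²⁺ (1 mol Ca²⁺ ≡ 1 mol CaCO₃): 85.2 / 100.1 g/mol = 0.8511 mol.
Mass of CaCl₂: 0.8511 × 111 = 94.48 g.

94.5 g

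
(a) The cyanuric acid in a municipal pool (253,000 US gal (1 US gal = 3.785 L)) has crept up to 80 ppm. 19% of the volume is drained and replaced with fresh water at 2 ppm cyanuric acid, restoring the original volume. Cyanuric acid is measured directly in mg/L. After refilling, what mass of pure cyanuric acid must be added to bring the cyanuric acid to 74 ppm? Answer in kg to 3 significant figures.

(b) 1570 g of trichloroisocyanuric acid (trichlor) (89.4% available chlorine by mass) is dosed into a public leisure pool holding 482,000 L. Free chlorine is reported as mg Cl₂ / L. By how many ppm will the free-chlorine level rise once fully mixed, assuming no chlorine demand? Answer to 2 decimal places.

(a) 8.45 kg; (b) 2.91 ppm

(a) Volume: 253,000 US gal × 3.785 L/gal = 957,605 L.
(a) After draining 19% and refilling: 80 × 0.81 + 2 × 0.19 = 65.18 ppm.
(a) Deficit to target: 74 − 65.18 = 8.82 mg/L.
(a) Mass: 8.82 mg/L × 957,605 L = 8446 g cyanuric acid.

(b) Available chlorine delivered: 1570 g × 0.894 = 1404 g as Cl₂.
(b) Concentration rise: 1404 g / 482,000 L = 2.912 mg/L = 2.91 ppm.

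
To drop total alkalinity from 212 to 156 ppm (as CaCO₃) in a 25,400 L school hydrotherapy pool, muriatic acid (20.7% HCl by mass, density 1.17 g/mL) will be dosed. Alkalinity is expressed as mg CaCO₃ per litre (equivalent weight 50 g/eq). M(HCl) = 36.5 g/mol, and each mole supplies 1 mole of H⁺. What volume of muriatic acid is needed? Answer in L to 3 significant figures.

Alkalinity to neutralize: (212 − 156) = 56 mg/L as CaCO₃ × 25,400 L = 1422 g as CaCO₃.
Equivalents of H⁺ required: 1422 ÷ 50 g/eq = 28.45 eq = 28.45 mol HCl.
Mass of HCl: 28.45 × 36.5 = 1038 g.
Mass of 20.7% solution: 1038 / 0.207 = 5016 g.
Volume: 5016 g ÷ 1.17 g/mL = 4287 mL.

4.29 L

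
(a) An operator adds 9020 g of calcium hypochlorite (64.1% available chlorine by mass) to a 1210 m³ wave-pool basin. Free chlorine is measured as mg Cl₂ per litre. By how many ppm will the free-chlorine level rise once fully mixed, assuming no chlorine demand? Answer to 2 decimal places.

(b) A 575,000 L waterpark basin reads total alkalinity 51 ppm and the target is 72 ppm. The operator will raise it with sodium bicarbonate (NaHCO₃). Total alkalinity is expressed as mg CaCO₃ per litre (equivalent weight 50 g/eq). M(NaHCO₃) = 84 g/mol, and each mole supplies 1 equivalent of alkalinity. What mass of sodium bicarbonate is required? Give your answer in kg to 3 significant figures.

(a) Volume: 1210 m³ = 1,210,000 L.
(a) Available chlorine delivered: 9020 g × 0.641 = 5782 g as Cl₂.
(a) Concentration rise: 5782 g / 1,210,000 L = 4.778 mg/L = 4.78 ppm.

(b) Alkalinity to add: (72 − 51) = 21 mg/L as CaCO₃ × 575,000 L = 12,080 g as CaCO₃.
(b) Equivalents: 12,080 g ÷ 50 g/eq = 241.5 eq.
(b) NaHCO₃ supplies 1 eq per mole → 241.5 mol.
(b) Mass: 241.5 mol × 84 g/mol = 20,290 g.

(a) 4.78 ppm; (b) 20.3 kg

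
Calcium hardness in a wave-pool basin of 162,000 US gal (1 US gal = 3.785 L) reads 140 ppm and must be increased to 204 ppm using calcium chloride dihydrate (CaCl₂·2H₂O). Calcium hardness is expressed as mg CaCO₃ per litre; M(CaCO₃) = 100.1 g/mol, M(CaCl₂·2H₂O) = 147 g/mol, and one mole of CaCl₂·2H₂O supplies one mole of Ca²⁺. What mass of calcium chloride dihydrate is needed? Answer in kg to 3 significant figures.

Volume: 162,000 US gal × 3.785 L/gal = 613,170 L.
Hardness to add: (204 − 140) = 64 mg/L as CaCO₃ × 613,170 L = 39,240 g as CaCO₃.
Moles of Ca²⁺ (1 mol Ca²⁺ ≡ 1 mol CaCO₃): 39,240 / 100.1 g/mol = 392 mol.
Mass of CaCl₂·2H₂O: 392 × 147 = 57,630 g.

57.6 kg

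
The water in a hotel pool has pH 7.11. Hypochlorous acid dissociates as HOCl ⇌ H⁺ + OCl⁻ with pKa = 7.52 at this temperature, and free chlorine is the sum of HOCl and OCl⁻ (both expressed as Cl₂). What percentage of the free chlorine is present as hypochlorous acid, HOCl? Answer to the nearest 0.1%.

72.0%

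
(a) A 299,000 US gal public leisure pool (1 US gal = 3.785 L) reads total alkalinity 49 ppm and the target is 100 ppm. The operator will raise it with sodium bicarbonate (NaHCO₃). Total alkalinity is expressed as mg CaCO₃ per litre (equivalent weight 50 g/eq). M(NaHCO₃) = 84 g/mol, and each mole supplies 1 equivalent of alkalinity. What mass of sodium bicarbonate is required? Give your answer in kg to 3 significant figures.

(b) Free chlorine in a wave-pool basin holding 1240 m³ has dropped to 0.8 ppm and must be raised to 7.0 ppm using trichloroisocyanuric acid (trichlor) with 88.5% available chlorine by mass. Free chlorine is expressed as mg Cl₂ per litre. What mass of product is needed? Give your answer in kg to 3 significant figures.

(a) 97.0 kg; (b) 8.69 kg

(a) Volume: 299,000 US gal × 3.785 L/gal = 1,131,715 L.
(a) Alkalinity to add: (100 − 49) = 51 mg/L as CaCO₃ × 1,131,715 L = 57,720 g as CaCO₃.
(a) Equivalents: 57,720 g ÷ 50 g/eq = 1154 eq.
(a) NaHCO₃ supplies 1 eq per mole → 1154 mol.
(a) Mass: 1154 mol × 84 g/mol = 96,970 g.

(b) Volume: 1240 m³ = 1,240,000 L.
(b) Chlorine deficit: 7.0 − 0.8 = 6.2 ppm = 6.2 mg/L as Cl₂.
(b) Cl₂ equivalent needed: 6.2 mg/L × 1,240,000 L = 7,688,000 mg = 7688 g.
(b) Product at 88.5% available chlorine: 7688 / 0.885 = 8687 g.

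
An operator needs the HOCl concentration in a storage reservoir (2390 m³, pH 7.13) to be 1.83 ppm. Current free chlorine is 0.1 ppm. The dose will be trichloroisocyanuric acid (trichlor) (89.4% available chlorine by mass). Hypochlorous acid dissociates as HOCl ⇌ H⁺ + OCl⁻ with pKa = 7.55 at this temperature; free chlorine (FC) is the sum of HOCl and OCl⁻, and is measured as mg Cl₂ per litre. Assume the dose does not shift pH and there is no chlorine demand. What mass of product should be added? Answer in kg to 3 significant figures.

Volume: 2390 m³ = 2,390,000 L.
[OCl⁻]/[HOCl] = 10^(pH − pKa) = 10^(7.13 − 7.55) = 0.3802; fraction as HOCl = 1/(1 + 0.3802) = 0.7245.
Free chlorine required for 1.83 ppm HOCl: 1.83 / 0.7245 = 2.526 ppm.
FC to add: 2.526 − 0.1 = 2.426 mg/L as Cl₂.
Cl₂ equivalent: 2.426 mg/L × 2,390,000 L = 5798 g.
Product at 89.4% available Cl: 5798 / 0.894 = 6485 g.

6.48 kg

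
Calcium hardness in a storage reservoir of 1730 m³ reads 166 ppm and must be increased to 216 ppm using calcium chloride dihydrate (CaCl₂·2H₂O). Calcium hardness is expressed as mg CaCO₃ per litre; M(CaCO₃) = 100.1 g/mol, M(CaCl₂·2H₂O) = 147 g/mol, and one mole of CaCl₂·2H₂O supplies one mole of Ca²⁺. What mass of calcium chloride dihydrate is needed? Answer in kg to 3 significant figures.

Volume: 1730 m³ = 1,730,000 L.
Hardness to add: (216 − 166) = 50 mg/L as CaCO₃ × 1,730,000 L = 86,500 g as CaCO₃.
Moles of Ca²⁺ (1 mol Ca²⁺ ≡ 1 mol CaCO₃): 86,500 / 100.1 g/mol = 864.1 mol.
Mass of CaCl₂·2H₂O: 864.1 × 147 = 127,000 g.

127 kg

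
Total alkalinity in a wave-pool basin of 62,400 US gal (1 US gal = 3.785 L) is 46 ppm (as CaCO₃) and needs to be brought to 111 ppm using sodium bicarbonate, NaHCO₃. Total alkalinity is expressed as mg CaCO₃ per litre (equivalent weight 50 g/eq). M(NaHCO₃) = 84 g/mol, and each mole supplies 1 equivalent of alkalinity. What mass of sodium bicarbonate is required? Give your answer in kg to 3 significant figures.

25.8 kg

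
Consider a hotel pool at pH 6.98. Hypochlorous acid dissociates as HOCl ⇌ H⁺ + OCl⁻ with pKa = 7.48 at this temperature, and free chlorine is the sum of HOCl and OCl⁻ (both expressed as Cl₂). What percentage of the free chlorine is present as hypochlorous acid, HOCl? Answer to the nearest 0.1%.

[OCl⁻]/[HOCl] = 10^(pH − pKa) = 10^(6.98 − 7.48) = 10^-0.50 = 0.3162.
Fraction as HOCl = 1 / (1 + 0.3162) = 0.7597.

76.0%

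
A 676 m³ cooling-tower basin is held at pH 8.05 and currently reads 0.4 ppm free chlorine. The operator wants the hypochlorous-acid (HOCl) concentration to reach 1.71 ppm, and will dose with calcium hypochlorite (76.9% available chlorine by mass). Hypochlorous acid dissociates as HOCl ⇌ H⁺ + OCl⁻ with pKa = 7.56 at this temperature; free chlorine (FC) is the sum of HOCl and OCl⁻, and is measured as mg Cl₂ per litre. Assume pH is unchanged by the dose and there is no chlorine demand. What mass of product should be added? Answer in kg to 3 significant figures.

Volume: 676 m³ = 676,000 L.
[OCl⁻]/[HOCl] = 10^(pH − pKa) = 10^(8.05 − 7.56) = 3.09; fraction as HOCl = 1/(1 + 3.09) = 0.2445.
Free chlorine required for 1.71 ppm HOCl: 1.71 / 0.2445 = 6.994 ppm.
FC to add: 6.994 − 0.4 = 6.594 mg/L as Cl₂.
Cl₂ equivalent: 6.594 mg/L × 676,000 L = 4458 g.
Product at 76.9% available Cl: 4458 / 0.769 = 5797 g.

5.80 kg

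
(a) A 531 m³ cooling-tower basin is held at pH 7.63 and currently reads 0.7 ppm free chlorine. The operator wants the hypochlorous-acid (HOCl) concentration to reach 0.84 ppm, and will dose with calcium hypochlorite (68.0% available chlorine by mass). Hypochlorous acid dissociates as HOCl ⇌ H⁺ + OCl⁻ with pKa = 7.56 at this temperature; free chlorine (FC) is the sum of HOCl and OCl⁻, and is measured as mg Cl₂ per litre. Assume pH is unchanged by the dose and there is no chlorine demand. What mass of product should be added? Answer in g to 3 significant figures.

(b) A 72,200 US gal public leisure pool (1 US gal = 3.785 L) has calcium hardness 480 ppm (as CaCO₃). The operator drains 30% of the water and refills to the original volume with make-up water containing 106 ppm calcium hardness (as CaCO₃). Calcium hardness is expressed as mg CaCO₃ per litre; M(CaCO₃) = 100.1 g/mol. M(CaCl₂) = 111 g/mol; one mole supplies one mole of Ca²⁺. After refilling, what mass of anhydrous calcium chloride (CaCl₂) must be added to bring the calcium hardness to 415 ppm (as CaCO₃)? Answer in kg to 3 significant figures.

(a) 880 g; (b) 14.3 kg

(a) Volume: 531 m³ = 531,000 L.
(a) [OCl⁻]/[HOCl] = 10^(pH − pKa) = 10^(7.63 − 7.56) = 1.175; fraction as HOCl = 1/(1 + 1.175) = 0.4598.
(a) Free chlorine required for 0.84 ppm HOCl: 0.84 / 0.4598 = 1.827 ppm.
(a) FC to add: 1.827 − 0.7 = 1.127 mg/L as Cl₂.
(a) Cl₂ equivalent: 1.127 mg/L × 531,000 L = 598.4 g.
(a) Product at 68.0% available Cl: 598.4 / 0.68 = 880 g.

(b) Volume: 72,200 US gal × 3.785 L/gal = 273,277 L.
(b) After draining 30% and refilling: 480 × 0.70 + 106 × 0.30 = 367.8 ppm.
(b) Deficit to target: 415 − 367.8 = 47.2 mg/L.
(b) As CaCO₃: 47.2 mg/L × 273,277 L = 12,900 g; ÷ 100.1 = 128.9 mol Ca²⁺.
(b) Mass: 128.9 × 111 = 14,300 g.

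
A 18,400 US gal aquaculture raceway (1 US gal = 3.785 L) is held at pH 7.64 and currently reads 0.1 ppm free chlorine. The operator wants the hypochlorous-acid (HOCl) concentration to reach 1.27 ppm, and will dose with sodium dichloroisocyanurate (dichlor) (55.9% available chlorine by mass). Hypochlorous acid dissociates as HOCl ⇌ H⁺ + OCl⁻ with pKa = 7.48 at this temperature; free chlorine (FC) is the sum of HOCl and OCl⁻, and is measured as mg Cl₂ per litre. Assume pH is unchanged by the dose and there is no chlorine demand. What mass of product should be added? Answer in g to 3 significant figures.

Volume: 18,400 US gal × 3.785 L/gal = 69,644 L.
[OCl⁻]/[HOCl] = 10^(pH − pKa) = 10^(7.64 − 7.48) = 1.445; fraction as HOCl = 1/(1 + 1.445) = 0.4089.
Free chlorine required for 1.27 ppm HOCl: 1.27 / 0.4089 = 3.106 ppm.
FC to add: 3.106 − 0.1 = 3.006 mg/L as Cl₂.
Cl₂ equivalent: 3.006 mg/L × 69,644 L = 209.3 g.
Product at 55.9% available Cl: 209.3 / 0.559 = 374.5 g.

374 g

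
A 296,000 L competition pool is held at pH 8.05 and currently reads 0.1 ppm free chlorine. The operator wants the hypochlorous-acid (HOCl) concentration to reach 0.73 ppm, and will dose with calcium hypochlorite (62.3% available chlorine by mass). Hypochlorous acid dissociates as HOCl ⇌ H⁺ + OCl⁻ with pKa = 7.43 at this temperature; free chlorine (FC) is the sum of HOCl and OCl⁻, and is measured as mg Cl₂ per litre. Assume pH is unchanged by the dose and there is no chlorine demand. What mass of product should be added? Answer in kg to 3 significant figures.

[OCl⁻]/[HOCl] = 10^(pH − pKa) = 10^(8.05 − 7.43) = 4.169; fraction as HOCl = 1/(1 + 4.169) = 0.1935.
Free chlorine required for 0.73 ppm HOCl: 0.73 / 0.1935 = 3.773 ppm.
FC to add: 3.773 − 0.1 = 3.673 mg/L as Cl₂.
Cl₂ equivalent: 3.673 mg/L × 296,000 L = 1087 g.
Product at 62.3% available Cl: 1087 / 0.623 = 1745 g.

1.75 kg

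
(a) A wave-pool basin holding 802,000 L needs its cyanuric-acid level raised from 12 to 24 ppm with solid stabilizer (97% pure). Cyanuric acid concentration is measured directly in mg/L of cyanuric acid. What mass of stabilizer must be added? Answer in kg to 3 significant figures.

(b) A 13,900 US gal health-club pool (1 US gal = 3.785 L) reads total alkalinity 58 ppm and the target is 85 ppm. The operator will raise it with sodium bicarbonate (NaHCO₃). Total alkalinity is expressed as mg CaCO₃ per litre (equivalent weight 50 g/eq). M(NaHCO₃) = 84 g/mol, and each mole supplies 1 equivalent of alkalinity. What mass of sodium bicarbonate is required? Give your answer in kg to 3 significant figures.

(a) 9.92 kg; (b) 2.39 kg

(a) CYA to add: (24 − 12) = 12 mg/L × 802,000 L = 9624 g cyanuric acid.
(a) At 97% purity: 9624 / 0.97 = 9922 g product.

(b) Volume: 13,900 US gal × 3.785 L/gal = 52,612 L.
(b) Alkalinity to add: (85 − 58) = 27 mg/L as CaCO₃ × 52,612 L = 1421 g as CaCO₃.
(b) Equivalents: 1421 g ÷ 50 g/eq = 28.41 eq.
(b) NaHCO₃ supplies 1 eq per mole → 28.41 mol.
(b) Mass: 28.41 mol × 84 g/mol = 2386 g.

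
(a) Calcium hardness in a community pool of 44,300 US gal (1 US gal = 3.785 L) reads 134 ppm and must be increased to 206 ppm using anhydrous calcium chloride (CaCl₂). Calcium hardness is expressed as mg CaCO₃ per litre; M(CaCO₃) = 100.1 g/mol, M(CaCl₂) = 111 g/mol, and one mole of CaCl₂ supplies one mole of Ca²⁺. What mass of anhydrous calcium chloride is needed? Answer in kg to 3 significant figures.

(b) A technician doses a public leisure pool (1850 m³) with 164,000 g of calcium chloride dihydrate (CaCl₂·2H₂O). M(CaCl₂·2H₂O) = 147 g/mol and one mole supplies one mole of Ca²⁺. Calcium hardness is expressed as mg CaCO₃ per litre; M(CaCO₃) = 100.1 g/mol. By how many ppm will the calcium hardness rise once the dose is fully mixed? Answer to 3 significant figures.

(a) 13.4 kg; (b) 60.4 ppm

(a) Volume: 44,300 US gal × 3.785 L/gal = 167,676 L.
(a) Hardness to add: (206 − 134) = 72 mg/L as CaCO₃ × 167,676 L = 12,070 g as CaCO₃.
(a) Moles of Ca²⁺ (1 mol Ca²⁺ ≡ 1 mol CaCO₃): 12,070 / 100.1 g/mol = 120.6 mol.
(a) Mass of CaCl₂: 120.6 × 111 = 13,390 g.

(b) Volume: 1850 m³ = 1,850,000 L.
(b) Moles of Ca²⁺: 164,000 g ÷ 147 g/mol = 1116 mol.
(b) As CaCO₃: 1116 mol × 100.1 g/mol = 111,700 g.
(b) Rise: 111,700 g / 1,850,000 L × 1000 = 60.37 mg/L.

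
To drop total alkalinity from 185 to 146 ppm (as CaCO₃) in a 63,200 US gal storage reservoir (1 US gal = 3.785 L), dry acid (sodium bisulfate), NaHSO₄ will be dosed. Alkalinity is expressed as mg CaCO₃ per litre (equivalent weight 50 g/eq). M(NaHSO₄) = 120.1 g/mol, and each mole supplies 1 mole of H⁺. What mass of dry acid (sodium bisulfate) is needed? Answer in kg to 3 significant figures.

Volume: 63,200 US gal × 3.785 L/gal = 239,212 L.
Alkalinity to neutralize: (185 − 146) = 39 mg/L as CaCO₃ × 239,212 L = 9329 g as CaCO₃.
Equivalents of H⁺ required: 9329 ÷ 50 g/eq = 186.6 eq = 186.6 mol NaHSO₄.
Mass of NaHSO₄: 186.6 × 120.1 = 22,410 g.

22.4 kg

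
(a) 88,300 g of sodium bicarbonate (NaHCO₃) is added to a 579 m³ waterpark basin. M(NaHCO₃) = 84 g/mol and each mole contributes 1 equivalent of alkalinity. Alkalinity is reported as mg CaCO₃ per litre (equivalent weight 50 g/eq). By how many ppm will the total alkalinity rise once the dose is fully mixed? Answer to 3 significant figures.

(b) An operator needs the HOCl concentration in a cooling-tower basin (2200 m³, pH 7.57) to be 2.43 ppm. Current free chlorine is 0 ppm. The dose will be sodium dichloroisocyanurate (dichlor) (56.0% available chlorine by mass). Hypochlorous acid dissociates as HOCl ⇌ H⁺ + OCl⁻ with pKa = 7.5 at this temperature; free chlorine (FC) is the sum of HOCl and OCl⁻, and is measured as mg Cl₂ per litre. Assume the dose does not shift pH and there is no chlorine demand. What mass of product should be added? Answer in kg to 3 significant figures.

(a) 90.8 ppm; (b) 20.8 kg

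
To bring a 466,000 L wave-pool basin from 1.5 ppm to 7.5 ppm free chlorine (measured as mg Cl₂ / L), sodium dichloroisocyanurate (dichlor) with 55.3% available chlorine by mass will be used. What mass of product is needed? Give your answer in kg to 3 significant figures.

Chlorine deficit: 7.5 − 1.5 = 6 ppm = 6 mg/L as Cl₂.
Cl₂ equivalent needed: 6 mg/L × 466,000 L = 2,796,000 mg = 2796 g.
Product at 55.3% available chlorine: 2796 / 0.553 = 5056 g.

5.06 kg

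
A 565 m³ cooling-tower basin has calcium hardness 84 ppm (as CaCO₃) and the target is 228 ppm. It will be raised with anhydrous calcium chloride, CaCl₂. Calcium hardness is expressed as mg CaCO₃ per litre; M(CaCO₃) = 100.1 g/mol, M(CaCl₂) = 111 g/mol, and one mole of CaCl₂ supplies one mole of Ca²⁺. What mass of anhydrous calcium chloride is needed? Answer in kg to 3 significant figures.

90.2 kg

Volume: 565 m³ = 565,000 L.
Hardness to add: (228 − 84) = 144 mg/L as CaCO₃ × 565,000 L = 81,360 g as CaCO₃.
Moles of Ca²⁺ (1 mol Ca²⁺ ≡ 1 mol CaCO₃): 81,360 / 100.1 g/mol = 812.8 mol.
Mass of CaCl₂: 812.8 × 111 = 90,220 g.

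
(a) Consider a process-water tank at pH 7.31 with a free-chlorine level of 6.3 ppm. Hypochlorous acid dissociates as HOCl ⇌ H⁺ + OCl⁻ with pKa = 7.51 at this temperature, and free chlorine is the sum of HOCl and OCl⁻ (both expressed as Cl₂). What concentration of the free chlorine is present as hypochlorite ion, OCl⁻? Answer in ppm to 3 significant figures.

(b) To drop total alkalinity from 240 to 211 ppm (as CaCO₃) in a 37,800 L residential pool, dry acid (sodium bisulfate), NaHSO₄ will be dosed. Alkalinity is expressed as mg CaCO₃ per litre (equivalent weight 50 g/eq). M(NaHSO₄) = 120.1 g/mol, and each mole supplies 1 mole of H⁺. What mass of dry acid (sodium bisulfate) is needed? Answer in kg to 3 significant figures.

(a) 2.44 ppm; (b) 2.63 kg

(a) [OCl⁻]/[HOCl] = 10^(pH − pKa) = 10^(7.31 − 7.51) = 10^-0.20 = 0.631.
(a) Fraction as HOCl = 1 / (1 + 0.631) = 0.6131.
(a) OCl⁻ = (1 − 0.6131) × 6.3 ppm = 2.437 ppm.

(b) Alkalinity to neutralize: (240 − 211) = 29 mg/L as CaCO₃ × 37,800 L = 1096 g as CaCO₃.
(b) Equivalents of H⁺ required: 1096 ÷ 50 g/eq = 21.92 eq = 21.92 mol NaHSO₄.
(b) Mass of NaHSO₄: 21.92 × 120.1 = 2633 g.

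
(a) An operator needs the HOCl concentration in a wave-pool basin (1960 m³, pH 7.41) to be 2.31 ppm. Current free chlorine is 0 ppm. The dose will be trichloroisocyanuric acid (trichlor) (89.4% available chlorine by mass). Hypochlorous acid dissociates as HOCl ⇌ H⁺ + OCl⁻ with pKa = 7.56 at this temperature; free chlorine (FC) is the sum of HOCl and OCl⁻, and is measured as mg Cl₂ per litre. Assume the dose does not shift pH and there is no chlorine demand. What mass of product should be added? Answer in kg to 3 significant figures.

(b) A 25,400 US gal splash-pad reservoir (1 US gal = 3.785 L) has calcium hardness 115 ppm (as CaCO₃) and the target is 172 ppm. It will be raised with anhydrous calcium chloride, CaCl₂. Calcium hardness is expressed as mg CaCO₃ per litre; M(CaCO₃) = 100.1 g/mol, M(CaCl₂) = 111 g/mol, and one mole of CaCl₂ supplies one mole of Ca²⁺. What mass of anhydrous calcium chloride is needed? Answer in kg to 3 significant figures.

(a) 8.65 kg; (b) 6.08 kg

(a) Volume: 1960 m³ = 1,960,000 L.
(a) [OCl⁻]/[HOCl] = 10^(pH − pKa) = 10^(7.41 − 7.56) = 0.7079; fraction as HOCl = 1/(1 + 0.7079) = 0.5855.
(a) Free chlorine required for 2.31 ppm HOCl: 2.31 / 0.5855 = 3.945 ppm.
(a) FC to add: 3.945 − 0 = 3.945 mg/L as Cl₂.
(a) Cl₂ equivalent: 3.945 mg/L × 1,960,000 L = 7733 g.
(a) Product at 89.4% available Cl: 7733 / 0.894 = 8650 g.

(b) Volume: 25,400 US gal × 3.785 L/gal = 96,139 L.
(b) Hardness to add: (172 − 115) = 57 mg/L as CaCO₃ × 96,139 L = 5480 g as CaCO₃.
(b) Moles of Ca²⁺ (1 mol Ca²⁺ ≡ 1 mol CaCO₃): 5480 / 100.1 g/mol = 54.74 mol.
(b) Mass of CaCl₂: 54.74 × 111 = 6077 g.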